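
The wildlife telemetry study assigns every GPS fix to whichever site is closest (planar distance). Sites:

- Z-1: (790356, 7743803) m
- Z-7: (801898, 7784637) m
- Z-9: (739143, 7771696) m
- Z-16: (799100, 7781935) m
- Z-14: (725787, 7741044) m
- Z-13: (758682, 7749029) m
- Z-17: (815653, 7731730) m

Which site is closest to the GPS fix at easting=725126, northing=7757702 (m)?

Squared distances to each site:
Z-1: 4448135101.000; Z-7: 6619434209.000; Z-9: 392308325.000; Z-16: 6059390965.000; Z-14: 277925885.000; Z-13: 1201226065.000; Z-17: 8869682513.000.
Minimum at Z-14.

Z-14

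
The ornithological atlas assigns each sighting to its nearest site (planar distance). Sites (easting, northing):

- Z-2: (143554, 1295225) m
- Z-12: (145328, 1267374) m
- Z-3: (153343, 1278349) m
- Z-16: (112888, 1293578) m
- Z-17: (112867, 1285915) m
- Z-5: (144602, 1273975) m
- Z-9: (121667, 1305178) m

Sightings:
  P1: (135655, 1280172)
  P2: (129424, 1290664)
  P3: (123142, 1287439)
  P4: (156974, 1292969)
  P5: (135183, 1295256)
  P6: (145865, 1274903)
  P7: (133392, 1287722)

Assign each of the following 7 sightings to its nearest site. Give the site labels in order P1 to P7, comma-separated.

P1 → Z-5 (d²=118451618.00)
P2 → Z-2 (d²=220459621.00)
P3 → Z-17 (d²=107898201.00)
P4 → Z-2 (d²=185185936.00)
P5 → Z-2 (d²=70074602.00)
P6 → Z-5 (d²=2456353.00)
P7 → Z-2 (d²=159561253.00)

Z-5, Z-2, Z-17, Z-2, Z-2, Z-5, Z-2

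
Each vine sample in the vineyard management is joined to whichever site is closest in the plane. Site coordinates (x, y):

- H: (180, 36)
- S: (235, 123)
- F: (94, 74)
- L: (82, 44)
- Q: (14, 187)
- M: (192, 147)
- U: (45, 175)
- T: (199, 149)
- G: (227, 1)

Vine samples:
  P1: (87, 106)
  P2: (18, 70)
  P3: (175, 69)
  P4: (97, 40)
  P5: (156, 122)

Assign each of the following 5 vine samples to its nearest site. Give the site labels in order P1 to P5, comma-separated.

F, L, H, L, M

P1 → F (d²=1073.00)
P2 → L (d²=4772.00)
P3 → H (d²=1114.00)
P4 → L (d²=241.00)
P5 → M (d²=1921.00)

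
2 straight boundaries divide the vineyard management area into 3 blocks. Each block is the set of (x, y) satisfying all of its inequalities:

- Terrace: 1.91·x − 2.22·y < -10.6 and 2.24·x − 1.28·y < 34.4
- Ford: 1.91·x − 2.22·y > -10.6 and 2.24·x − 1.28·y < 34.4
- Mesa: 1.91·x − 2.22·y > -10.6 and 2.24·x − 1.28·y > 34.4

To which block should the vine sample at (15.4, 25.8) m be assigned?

Terrace

1.91·15.4 − 2.22·25.8 = -27.862, which is < -10.6
2.24·15.4 − 1.28·25.8 = 1.472, which is < 34.4
This sign pattern matches Terrace.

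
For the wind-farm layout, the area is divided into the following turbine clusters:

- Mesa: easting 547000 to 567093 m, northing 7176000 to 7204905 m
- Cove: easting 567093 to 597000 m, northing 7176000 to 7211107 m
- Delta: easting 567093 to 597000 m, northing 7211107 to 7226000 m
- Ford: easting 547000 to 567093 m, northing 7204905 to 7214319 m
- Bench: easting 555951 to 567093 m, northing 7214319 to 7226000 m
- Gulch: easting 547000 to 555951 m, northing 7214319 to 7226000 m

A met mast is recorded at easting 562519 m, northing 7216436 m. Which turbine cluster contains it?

The point has easting = 562519 and northing = 7216436.
Only Bench satisfies 555951 ≤ easting ≤ 567093 and 7214319 ≤ northing ≤ 7226000.

Bench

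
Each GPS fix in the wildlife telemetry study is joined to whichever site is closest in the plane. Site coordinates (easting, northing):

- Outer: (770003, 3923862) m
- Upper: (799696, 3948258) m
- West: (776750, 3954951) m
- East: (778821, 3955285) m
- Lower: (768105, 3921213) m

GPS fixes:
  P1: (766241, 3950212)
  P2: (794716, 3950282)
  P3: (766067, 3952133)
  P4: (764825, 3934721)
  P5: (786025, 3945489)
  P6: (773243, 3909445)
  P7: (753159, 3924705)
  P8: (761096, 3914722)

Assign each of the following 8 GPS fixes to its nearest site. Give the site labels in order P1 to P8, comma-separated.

P1 → West (d²=132897202.00)
P2 → Upper (d²=28896976.00)
P3 → West (d²=122067613.00)
P4 → Outer (d²=144729565.00)
P5 → East (d²=147859232.00)
P6 → Lower (d²=164884868.00)
P7 → Lower (d²=235576980.00)
P8 → Lower (d²=91259162.00)

West, Upper, West, Outer, East, Lower, Lower, Lower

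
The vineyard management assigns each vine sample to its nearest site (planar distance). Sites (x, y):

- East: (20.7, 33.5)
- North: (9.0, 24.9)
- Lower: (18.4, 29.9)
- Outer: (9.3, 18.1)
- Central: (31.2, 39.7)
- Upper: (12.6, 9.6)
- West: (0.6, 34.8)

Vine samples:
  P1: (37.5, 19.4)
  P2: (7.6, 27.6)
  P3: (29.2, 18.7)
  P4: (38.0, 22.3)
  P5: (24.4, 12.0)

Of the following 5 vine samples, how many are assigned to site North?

P1 → Central
P2 → North
P3 → Lower
P4 → Central
P5 → Upper
1 of the 5 goes to North.

1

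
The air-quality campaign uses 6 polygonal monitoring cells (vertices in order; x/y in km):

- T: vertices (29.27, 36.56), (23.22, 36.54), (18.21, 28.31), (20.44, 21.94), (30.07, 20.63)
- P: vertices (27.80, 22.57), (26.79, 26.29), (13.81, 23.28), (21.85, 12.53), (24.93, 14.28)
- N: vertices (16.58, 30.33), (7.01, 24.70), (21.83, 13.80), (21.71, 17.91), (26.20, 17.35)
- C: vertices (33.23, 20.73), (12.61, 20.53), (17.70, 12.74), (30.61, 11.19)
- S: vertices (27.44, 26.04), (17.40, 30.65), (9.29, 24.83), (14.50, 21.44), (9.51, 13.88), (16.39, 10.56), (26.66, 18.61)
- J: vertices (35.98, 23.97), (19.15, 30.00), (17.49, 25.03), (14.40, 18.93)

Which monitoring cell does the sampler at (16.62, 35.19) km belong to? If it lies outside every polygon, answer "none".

none

Cast a ray rightward from (16.62, 35.19). For each polygon, the edges (by vertex number in listed order) whose endpoints lie on opposite sides of y = 35.19, where each meets that height, and whether that is right or left of the point:
T: 2–3 at x≈22.398 (right), 5–1 at x≈29.339 (right) → 2 crossings.
P: no edge straddles that height → 0 crossings.
N: no edge straddles that height → 0 crossings.
C: no edge straddles that height → 0 crossings.
S: no edge straddles that height → 0 crossings.
J: no edge straddles that height → 0 crossings.
All counts are even, so the point lies outside every listed polygon.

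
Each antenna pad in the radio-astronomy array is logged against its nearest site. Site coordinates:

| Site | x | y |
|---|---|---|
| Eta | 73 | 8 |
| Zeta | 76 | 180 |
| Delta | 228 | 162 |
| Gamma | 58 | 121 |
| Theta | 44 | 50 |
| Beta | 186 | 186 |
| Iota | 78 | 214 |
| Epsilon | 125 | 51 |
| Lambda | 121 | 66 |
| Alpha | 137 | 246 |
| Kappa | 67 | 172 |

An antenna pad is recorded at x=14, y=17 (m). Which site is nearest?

Theta

Squared distances to each site:
Eta: 3562.000; Zeta: 30413.000; Delta: 66821.000; Gamma: 12752.000; Theta: 1989.000; Beta: 58145.000; Iota: 42905.000; Epsilon: 13477.000; Lambda: 13850.000; Alpha: 67570.000; Kappa: 26834.000.
Minimum at Theta.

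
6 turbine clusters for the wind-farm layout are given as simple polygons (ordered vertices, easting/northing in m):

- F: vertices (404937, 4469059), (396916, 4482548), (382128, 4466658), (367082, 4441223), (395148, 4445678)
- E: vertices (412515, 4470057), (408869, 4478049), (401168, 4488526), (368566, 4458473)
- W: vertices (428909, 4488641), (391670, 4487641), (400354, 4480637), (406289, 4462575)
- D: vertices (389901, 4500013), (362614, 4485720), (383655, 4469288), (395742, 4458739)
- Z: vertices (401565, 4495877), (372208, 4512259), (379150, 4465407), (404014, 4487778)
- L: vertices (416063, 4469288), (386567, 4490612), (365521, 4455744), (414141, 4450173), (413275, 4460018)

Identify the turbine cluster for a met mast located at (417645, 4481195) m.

W

Cast a ray rightward from (417645, 4481195). For each polygon, the edges (by vertex number in listed order) whose endpoints lie on opposite sides of northing = 4481195, where each meets that height, and whether that is right or left of the point:
F: 1–2 at easting≈397720.5 (left), 2–3 at easting≈395656.8 (left) → 0 crossings.
E: 2–3 at easting≈406556.6 (left), 3–4 at easting≈393215.2 (left) → 0 crossings.
W: 2–3 at easting≈399662.2 (left), 4–1 at easting≈422447.4 (right) → 1 crossing.
D: 2–3 at easting≈368408.2 (left), 4–1 at easting≈392564.1 (left) → 0 crossings.
Z: 2–3 at easting≈376810.7 (left), 3–4 at easting≈396697.4 (left) → 0 crossings.
L: 1–2 at easting≈399592.9 (left), 2–3 at easting≈380883.0 (left) → 0 crossings.
Only W has an odd count, so the point is inside W.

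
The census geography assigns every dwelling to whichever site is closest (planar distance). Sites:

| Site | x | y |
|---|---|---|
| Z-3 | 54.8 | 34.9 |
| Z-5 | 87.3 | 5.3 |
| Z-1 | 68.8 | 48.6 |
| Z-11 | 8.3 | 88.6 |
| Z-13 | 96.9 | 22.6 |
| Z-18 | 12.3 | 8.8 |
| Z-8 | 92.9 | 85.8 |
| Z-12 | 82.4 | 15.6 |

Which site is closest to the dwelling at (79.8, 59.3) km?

Z-1

Squared distances to each site:
Z-3: 1220.360; Z-5: 2972.250; Z-1: 235.490; Z-11: 5970.740; Z-13: 1639.300; Z-18: 7106.500; Z-8: 873.860; Z-12: 1916.450.
Minimum at Z-1.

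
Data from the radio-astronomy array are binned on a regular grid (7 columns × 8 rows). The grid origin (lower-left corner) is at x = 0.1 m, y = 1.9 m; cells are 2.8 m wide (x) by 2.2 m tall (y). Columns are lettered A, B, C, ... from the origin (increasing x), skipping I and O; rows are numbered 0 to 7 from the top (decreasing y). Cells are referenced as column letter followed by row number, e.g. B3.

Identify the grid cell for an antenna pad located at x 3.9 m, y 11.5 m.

B3

Column index: ⌊(3.9 − 0.1) / 2.8⌋ = ⌊1.357⌋ = 1 → column B
Row offset from origin: ⌊(11.5 − 1.9) / 2.2⌋ = ⌊4.364⌋ = 4 → row 3 (counted from top)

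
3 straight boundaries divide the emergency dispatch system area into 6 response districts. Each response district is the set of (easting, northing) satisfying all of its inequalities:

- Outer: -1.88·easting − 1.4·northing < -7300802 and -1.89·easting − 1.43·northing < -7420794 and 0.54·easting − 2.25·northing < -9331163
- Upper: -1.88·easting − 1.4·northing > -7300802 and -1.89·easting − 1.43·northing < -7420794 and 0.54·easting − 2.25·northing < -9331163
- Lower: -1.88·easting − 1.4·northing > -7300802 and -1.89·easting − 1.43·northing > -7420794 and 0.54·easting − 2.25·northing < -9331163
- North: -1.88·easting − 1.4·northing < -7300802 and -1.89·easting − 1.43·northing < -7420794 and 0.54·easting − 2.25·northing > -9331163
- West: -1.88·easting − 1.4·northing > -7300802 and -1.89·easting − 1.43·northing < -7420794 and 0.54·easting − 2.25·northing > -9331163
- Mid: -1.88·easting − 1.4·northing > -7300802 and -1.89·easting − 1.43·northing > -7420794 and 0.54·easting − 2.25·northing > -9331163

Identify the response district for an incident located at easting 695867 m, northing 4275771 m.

-1.88·695867 − 1.4·4275771 = -7294309.360, which is > -7300802
-1.89·695867 − 1.43·4275771 = -7429541.160, which is < -7420794
0.54·695867 − 2.25·4275771 = -9244716.570, which is > -9331163
This sign pattern matches West.

West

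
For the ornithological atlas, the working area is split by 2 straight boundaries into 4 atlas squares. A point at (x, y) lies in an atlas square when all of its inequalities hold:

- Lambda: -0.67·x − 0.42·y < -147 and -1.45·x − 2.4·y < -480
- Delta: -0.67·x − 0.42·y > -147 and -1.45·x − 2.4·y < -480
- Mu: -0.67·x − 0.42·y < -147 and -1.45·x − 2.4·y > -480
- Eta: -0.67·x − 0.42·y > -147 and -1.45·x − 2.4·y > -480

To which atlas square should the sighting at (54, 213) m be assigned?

Delta

-0.67·54 − 0.42·213 = -125.640, which is > -147
-1.45·54 − 2.4·213 = -589.500, which is < -480
This sign pattern matches Delta.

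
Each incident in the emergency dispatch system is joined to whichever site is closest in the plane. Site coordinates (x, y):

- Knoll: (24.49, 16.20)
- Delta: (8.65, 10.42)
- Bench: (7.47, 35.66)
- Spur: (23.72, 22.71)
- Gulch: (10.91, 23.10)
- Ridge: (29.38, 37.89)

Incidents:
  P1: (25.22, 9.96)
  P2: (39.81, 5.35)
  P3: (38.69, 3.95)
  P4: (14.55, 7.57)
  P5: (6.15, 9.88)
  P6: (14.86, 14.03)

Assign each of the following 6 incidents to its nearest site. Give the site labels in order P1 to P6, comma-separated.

Knoll, Knoll, Knoll, Delta, Delta, Delta

P1 → Knoll (d²=39.47)
P2 → Knoll (d²=352.42)
P3 → Knoll (d²=351.70)
P4 → Delta (d²=42.93)
P5 → Delta (d²=6.54)
P6 → Delta (d²=51.60)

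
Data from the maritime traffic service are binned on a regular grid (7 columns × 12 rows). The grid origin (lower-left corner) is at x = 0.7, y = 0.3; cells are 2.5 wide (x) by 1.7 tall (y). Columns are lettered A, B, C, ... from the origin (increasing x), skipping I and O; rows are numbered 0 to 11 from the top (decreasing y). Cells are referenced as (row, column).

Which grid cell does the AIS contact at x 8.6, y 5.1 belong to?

(9, D)

Column index: ⌊(8.6 − 0.7) / 2.5⌋ = ⌊3.160⌋ = 3 → column D
Row offset from origin: ⌊(5.1 − 0.3) / 1.7⌋ = ⌊2.824⌋ = 2 → row 9 (counted from top)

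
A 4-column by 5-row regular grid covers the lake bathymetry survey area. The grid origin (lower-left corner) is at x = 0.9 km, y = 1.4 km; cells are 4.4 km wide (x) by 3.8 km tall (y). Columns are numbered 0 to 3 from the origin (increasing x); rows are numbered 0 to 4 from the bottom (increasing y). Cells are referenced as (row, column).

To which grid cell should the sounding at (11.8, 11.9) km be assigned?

Column index: ⌊(11.8 − 0.9) / 4.4⌋ = ⌊2.477⌋ = 2
Row offset from origin: ⌊(11.9 − 1.4) / 3.8⌋ = ⌊2.763⌋ = 2 → row 2

(2, 2)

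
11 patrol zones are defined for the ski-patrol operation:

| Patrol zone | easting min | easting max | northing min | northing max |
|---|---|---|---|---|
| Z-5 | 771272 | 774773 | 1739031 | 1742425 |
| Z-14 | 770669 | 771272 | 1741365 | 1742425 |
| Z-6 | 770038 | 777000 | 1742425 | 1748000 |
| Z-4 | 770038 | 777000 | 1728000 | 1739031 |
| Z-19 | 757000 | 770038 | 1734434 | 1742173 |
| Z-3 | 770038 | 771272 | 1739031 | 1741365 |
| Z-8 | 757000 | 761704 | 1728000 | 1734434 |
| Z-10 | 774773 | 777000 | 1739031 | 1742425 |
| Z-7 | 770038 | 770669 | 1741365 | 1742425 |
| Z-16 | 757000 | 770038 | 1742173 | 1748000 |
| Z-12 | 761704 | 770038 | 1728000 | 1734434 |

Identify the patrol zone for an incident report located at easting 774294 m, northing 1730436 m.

The point has easting = 774294 and northing = 1730436.
Only Z-4 satisfies 770038 ≤ easting ≤ 777000 and 1728000 ≤ northing ≤ 1739031.

Z-4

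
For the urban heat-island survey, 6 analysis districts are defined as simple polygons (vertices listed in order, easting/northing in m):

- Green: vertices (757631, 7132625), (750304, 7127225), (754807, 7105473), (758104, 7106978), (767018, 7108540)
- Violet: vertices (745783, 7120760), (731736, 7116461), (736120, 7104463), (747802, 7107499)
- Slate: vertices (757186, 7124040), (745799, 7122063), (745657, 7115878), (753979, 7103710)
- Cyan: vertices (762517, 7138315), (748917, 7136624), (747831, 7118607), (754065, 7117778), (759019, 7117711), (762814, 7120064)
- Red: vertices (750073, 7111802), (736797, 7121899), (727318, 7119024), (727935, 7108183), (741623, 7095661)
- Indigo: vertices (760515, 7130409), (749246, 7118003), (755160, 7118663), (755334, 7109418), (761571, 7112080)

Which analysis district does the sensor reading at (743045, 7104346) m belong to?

Red

Cast a ray rightward from (743045, 7104346). For each polygon, the edges (by vertex number in listed order) whose endpoints lie on opposite sides of northing = 7104346, where each meets that height, and whether that is right or left of the point:
Green: no edge straddles that height → 0 crossings.
Violet: no edge straddles that height → 0 crossings.
Slate: 3–4 at easting≈753544.0 (right), 4–1 at easting≈754079.3 (right) → 2 crossings.
Cyan: no edge straddles that height → 0 crossings.
Red: 4–5 at easting≈732129.3 (left), 5–1 at easting≈746169.7 (right) → 1 crossing.
Indigo: no edge straddles that height → 0 crossings.
Only Red has an odd count, so the point is inside Red.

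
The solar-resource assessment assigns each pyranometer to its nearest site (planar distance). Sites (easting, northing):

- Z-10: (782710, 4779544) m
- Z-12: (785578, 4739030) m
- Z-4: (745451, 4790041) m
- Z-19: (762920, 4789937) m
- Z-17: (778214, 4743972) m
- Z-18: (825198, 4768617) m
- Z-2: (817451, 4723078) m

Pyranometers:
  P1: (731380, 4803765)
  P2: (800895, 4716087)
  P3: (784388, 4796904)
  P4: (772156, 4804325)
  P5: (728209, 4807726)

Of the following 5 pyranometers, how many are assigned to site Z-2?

P1 → Z-4
P2 → Z-2
P3 → Z-10
P4 → Z-19
P5 → Z-4
1 of the 5 goes to Z-2.

1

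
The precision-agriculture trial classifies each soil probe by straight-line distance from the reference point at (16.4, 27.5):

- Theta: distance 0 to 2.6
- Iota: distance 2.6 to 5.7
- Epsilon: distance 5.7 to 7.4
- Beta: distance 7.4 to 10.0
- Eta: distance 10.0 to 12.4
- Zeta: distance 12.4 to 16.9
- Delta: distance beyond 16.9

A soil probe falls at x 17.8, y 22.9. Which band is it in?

Distance = √((17.8−16.4)² + (22.9−27.5)²) = √(1.960 + 21.160) = 4.808.
2.6 ≤ 4.808 < 5.7 → Iota.

Iota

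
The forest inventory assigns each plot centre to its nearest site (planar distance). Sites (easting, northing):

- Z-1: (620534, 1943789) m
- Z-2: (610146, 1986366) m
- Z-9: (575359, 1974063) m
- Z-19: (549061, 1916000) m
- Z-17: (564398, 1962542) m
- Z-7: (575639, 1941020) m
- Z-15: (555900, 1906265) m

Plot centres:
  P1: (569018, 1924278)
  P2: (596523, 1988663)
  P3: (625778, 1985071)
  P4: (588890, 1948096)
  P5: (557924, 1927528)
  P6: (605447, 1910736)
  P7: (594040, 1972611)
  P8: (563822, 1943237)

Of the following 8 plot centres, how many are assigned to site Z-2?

2

P1 → Z-7
P2 → Z-2
P3 → Z-2
P4 → Z-7
P5 → Z-19
P6 → Z-1
P7 → Z-9
P8 → Z-7
2 of the 8 go to Z-2.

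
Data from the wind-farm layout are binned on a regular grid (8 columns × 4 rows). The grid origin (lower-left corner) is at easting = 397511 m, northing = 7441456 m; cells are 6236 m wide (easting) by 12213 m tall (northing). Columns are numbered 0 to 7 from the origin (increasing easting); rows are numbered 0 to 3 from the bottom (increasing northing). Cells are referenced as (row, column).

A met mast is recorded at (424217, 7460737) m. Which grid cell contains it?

(1, 4)

Column index: ⌊(424217 − 397511) / 6236⌋ = ⌊4.283⌋ = 4
Row offset from origin: ⌊(7460737 − 7441456) / 12213⌋ = ⌊1.579⌋ = 1 → row 1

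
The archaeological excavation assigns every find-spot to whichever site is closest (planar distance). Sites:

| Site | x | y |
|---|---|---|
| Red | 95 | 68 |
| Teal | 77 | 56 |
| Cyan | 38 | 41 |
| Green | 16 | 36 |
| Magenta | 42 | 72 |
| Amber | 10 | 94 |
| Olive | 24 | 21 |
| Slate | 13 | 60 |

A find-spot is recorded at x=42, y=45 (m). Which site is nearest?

Cyan

Squared distances to each site:
Red: 3338.000; Teal: 1346.000; Cyan: 32.000; Green: 757.000; Magenta: 729.000; Amber: 3425.000; Olive: 900.000; Slate: 1066.000.
Minimum at Cyan.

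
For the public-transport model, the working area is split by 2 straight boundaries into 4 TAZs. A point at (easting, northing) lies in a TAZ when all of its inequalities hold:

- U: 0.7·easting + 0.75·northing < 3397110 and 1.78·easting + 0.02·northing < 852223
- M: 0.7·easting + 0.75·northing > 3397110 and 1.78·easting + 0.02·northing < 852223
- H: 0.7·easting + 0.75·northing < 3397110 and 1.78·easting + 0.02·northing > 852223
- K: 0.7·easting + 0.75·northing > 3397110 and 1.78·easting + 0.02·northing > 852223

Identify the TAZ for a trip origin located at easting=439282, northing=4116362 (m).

0.7·439282 + 0.75·4116362 = 3394768.900, which is < 3397110
1.78·439282 + 0.02·4116362 = 864249.200, which is > 852223
This sign pattern matches H.

H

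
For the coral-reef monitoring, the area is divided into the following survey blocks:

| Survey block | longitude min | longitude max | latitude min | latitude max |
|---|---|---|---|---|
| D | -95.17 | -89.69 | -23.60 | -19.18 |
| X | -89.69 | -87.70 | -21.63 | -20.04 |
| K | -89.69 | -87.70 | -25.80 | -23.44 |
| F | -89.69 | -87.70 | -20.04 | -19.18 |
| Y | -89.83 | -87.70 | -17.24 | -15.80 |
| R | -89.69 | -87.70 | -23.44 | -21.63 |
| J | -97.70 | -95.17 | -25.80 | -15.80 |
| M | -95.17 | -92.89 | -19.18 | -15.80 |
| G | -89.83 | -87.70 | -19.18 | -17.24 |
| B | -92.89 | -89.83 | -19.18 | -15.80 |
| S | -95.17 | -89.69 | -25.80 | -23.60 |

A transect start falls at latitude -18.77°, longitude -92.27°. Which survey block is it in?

B

The point has longitude = -92.27 and latitude = -18.77.
Only B satisfies -92.89 ≤ longitude ≤ -89.83 and -19.18 ≤ latitude ≤ -15.80.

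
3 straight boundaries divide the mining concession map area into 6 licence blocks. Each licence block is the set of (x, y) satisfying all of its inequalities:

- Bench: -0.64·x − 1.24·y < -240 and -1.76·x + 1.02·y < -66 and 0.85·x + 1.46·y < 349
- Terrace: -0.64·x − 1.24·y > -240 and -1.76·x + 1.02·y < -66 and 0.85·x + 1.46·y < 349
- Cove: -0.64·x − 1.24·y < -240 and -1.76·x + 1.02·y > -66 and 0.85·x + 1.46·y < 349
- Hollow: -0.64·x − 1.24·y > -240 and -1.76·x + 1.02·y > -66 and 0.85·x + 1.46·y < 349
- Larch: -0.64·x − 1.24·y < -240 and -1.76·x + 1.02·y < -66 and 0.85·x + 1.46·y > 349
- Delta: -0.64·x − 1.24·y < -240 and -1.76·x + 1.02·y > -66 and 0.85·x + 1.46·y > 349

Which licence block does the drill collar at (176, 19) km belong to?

-0.64·176 − 1.24·19 = -136.200, which is > -240
-1.76·176 + 1.02·19 = -290.380, which is < -66
0.85·176 + 1.46·19 = 177.340, which is < 349
This sign pattern matches Terrace.

Terrace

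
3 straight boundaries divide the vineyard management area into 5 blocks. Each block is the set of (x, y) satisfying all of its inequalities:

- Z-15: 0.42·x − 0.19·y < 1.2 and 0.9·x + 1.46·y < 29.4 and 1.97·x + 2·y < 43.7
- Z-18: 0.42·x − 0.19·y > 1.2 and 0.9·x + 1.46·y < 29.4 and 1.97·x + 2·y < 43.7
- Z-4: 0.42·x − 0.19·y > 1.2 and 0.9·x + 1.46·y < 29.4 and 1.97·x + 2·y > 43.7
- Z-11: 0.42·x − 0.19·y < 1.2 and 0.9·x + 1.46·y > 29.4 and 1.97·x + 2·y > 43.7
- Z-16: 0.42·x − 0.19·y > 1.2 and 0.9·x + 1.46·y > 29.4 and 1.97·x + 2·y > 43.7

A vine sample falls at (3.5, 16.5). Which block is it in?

Z-15

0.42·3.5 − 0.19·16.5 = -1.665, which is < 1.2
0.9·3.5 + 1.46·16.5 = 27.240, which is < 29.4
1.97·3.5 + 2·16.5 = 39.895, which is < 43.7
This sign pattern matches Z-15.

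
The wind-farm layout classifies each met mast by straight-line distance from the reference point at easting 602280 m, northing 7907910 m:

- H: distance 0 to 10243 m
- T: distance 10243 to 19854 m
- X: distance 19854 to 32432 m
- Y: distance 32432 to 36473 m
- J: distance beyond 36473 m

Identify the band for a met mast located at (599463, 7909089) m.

H

Distance = √((599463−602280)² + (7909089−7907910)²) = √(7935489.000 + 1390041.000) = 3053.773 m.
0 ≤ 3053.773 < 10243 → H.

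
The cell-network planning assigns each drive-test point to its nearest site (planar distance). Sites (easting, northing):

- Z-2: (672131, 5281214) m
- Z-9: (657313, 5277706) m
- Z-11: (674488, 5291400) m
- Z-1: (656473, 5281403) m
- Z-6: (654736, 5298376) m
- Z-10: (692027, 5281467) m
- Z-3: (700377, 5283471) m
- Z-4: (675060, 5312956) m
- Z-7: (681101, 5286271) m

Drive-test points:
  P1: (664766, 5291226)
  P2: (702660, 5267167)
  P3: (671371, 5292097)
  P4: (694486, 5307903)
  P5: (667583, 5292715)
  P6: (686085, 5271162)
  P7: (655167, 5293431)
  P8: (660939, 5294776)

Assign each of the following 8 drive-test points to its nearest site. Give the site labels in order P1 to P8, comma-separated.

Z-11, Z-3, Z-11, Z-4, Z-11, Z-10, Z-6, Z-6

P1 → Z-11 (d²=94547560.00)
P2 → Z-3 (d²=271032505.00)
P3 → Z-11 (d²=10201498.00)
P4 → Z-4 (d²=402902285.00)
P5 → Z-11 (d²=49408250.00)
P6 → Z-10 (d²=141500389.00)
P7 → Z-6 (d²=24638786.00)
P8 → Z-6 (d²=51437209.00)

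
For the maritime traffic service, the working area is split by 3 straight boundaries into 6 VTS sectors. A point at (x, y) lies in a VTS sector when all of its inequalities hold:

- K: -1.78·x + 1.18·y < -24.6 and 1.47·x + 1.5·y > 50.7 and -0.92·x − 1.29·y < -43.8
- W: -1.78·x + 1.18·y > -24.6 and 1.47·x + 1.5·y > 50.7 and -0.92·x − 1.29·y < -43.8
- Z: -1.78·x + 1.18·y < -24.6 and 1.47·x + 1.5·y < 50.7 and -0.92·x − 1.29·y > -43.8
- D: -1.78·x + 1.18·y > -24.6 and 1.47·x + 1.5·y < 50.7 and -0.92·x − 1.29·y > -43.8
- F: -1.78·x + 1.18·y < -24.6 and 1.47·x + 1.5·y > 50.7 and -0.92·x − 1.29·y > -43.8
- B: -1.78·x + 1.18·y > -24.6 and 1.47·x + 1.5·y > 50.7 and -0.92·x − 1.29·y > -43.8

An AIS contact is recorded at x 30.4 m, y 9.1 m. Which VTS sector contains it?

-1.78·30.4 + 1.18·9.1 = -43.374, which is < -24.6
1.47·30.4 + 1.5·9.1 = 58.338, which is > 50.7
-0.92·30.4 − 1.29·9.1 = -39.707, which is > -43.8
This sign pattern matches F.

F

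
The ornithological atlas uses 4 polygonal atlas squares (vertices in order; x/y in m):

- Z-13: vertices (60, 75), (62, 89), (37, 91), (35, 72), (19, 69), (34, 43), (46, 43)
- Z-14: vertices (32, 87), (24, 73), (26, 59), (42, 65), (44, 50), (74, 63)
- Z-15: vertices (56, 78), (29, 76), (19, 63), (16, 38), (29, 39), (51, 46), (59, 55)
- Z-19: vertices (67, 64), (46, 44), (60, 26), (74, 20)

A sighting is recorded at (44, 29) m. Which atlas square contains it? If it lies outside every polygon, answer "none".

Cast a ray rightward from (44, 29). For each polygon, the edges (by vertex number in listed order) whose endpoints lie on opposite sides of y = 29, where each meets that height, and whether that is right or left of the point:
Z-13: no edge straddles that height → 0 crossings.
Z-14: no edge straddles that height → 0 crossings.
Z-15: no edge straddles that height → 0 crossings.
Z-19: 2–3 at x≈57.7 (right), 4–1 at x≈72.6 (right) → 2 crossings.
All counts are even, so the point lies outside every listed polygon.

none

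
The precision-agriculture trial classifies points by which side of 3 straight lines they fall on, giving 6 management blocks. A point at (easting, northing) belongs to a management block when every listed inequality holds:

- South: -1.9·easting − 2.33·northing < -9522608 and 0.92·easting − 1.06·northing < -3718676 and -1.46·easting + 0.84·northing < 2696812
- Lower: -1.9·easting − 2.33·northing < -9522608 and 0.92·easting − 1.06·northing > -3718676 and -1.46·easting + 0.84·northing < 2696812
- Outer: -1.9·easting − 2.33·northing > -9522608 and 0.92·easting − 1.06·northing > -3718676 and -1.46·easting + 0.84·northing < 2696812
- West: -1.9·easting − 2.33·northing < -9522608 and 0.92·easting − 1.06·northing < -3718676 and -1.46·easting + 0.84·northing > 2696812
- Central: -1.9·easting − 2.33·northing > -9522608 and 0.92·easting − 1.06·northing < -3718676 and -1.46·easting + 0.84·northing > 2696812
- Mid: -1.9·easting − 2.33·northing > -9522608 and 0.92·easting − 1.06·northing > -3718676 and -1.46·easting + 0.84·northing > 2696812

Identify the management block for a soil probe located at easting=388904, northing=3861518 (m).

South

-1.9·388904 − 2.33·3861518 = -9736254.540, which is < -9522608
0.92·388904 − 1.06·3861518 = -3735417.400, which is < -3718676
-1.46·388904 + 0.84·3861518 = 2675875.280, which is < 2696812
This sign pattern matches South.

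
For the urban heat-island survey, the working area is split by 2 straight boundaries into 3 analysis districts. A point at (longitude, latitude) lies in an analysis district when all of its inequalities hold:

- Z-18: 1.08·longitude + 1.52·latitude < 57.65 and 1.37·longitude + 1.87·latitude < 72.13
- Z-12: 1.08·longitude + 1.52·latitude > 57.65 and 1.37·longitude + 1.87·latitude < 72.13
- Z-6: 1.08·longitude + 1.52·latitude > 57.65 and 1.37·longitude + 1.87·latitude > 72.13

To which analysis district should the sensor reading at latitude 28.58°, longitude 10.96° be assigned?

1.08·10.96 + 1.52·28.58 = 55.278, which is < 57.65
1.37·10.96 + 1.87·28.58 = 68.460, which is < 72.13
This sign pattern matches Z-18.

Z-18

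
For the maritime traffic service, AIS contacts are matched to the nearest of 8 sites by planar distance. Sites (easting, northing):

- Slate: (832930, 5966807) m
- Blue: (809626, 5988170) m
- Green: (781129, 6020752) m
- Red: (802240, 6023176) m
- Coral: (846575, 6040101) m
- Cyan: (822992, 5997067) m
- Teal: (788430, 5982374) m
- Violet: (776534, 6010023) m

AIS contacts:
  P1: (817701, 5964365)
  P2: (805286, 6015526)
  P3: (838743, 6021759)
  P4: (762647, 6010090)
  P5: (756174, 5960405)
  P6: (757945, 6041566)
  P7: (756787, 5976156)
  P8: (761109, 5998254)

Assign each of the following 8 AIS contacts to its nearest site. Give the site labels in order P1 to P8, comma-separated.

Slate, Red, Coral, Violet, Teal, Green, Teal, Violet

P1 → Slate (d²=237885805.00)
P2 → Red (d²=67800616.00)
P3 → Coral (d²=397769188.00)
P4 → Violet (d²=192853258.00)
P5 → Teal (d²=1523086497.00)
P6 → Green (d²=970720452.00)
P7 → Teal (d²=1039942973.00)
P8 → Violet (d²=376439986.00)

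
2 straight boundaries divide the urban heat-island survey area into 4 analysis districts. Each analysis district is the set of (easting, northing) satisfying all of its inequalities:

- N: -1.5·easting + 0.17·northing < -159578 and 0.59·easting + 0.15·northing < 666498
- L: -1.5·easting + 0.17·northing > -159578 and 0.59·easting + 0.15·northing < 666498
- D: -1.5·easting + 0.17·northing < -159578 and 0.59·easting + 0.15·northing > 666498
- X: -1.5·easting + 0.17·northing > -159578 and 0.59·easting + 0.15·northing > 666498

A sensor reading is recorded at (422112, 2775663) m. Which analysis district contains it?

N

-1.5·422112 + 0.17·2775663 = -161305.290, which is < -159578
0.59·422112 + 0.15·2775663 = 665395.530, which is < 666498
This sign pattern matches N.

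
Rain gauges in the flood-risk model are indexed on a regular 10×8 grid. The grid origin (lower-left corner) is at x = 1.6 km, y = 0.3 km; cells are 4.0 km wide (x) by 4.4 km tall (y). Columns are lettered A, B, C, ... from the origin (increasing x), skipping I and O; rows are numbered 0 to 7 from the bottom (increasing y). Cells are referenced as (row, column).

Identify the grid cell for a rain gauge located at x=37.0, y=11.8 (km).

(2, J)

Column index: ⌊(37.0 − 1.6) / 4.0⌋ = ⌊8.850⌋ = 8 → column J
Row offset from origin: ⌊(11.8 − 0.3) / 4.4⌋ = ⌊2.614⌋ = 2 → row 2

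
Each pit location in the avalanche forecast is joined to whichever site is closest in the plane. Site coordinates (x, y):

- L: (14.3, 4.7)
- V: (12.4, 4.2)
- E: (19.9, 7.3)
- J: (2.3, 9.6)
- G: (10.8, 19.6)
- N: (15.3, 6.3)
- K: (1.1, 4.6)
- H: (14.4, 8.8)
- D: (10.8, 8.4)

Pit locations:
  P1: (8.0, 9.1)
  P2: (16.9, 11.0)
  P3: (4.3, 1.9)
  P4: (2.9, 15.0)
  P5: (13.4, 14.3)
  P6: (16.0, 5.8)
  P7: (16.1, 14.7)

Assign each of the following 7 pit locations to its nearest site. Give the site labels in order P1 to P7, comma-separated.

P1 → D (d²=8.33)
P2 → H (d²=11.09)
P3 → K (d²=17.53)
P4 → J (d²=29.52)
P5 → H (d²=31.25)
P6 → N (d²=0.74)
P7 → H (d²=37.70)

D, H, K, J, H, N, H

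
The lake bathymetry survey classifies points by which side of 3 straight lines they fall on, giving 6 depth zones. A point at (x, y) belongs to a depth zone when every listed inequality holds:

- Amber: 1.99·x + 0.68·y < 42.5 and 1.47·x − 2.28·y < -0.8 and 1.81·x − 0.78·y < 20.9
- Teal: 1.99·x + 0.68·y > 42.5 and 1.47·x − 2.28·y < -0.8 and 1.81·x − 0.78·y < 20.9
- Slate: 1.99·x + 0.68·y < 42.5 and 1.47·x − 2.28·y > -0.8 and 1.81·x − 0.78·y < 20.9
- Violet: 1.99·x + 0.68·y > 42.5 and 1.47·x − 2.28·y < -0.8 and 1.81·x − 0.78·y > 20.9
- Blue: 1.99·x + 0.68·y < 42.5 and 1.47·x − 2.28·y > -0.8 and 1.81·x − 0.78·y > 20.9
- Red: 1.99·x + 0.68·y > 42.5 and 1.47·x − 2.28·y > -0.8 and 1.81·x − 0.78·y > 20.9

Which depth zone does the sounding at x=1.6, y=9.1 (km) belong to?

1.99·1.6 + 0.68·9.1 = 9.372, which is < 42.5
1.47·1.6 − 2.28·9.1 = -18.396, which is < -0.8
1.81·1.6 − 0.78·9.1 = -4.202, which is < 20.9
This sign pattern matches Amber.

Amber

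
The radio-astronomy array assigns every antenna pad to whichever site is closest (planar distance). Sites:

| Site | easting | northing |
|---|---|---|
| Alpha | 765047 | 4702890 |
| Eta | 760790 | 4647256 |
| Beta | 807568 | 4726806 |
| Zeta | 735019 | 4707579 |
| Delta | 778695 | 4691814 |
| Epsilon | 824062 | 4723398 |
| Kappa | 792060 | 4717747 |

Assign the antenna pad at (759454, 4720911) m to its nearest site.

Squared distances to each site:
Alpha: 356038090.000; Eta: 5426843921.000; Beta: 2349708021.000; Zeta: 774811449.000; Delta: 1216851490.000; Epsilon: 4180378833.000; Kappa: 1073162132.000.
Minimum at Alpha.

Alpha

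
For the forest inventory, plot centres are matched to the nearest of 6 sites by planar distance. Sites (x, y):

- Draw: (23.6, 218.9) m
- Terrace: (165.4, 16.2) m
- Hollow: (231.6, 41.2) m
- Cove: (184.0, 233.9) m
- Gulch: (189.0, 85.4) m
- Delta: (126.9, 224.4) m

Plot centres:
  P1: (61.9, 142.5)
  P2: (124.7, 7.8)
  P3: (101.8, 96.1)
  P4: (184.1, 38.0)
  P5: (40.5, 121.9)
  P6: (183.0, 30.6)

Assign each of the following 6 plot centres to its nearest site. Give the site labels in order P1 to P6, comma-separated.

Draw, Terrace, Gulch, Terrace, Draw, Terrace

P1 → Draw (d²=7303.85)
P2 → Terrace (d²=1727.05)
P3 → Gulch (d²=7718.33)
P4 → Terrace (d²=824.93)
P5 → Draw (d²=9694.61)
P6 → Terrace (d²=517.12)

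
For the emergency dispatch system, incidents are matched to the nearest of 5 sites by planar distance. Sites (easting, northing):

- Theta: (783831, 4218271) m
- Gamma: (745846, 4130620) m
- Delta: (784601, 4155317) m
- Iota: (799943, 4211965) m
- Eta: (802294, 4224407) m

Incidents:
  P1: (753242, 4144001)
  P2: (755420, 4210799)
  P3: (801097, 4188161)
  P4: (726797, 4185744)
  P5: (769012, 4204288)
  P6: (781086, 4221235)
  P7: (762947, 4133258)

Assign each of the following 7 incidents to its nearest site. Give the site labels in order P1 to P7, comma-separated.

P1 → Gamma (d²=233751977.00)
P2 → Theta (d²=863015705.00)
P3 → Iota (d²=567962132.00)
P4 → Gamma (d²=3401519777.00)
P5 → Theta (d²=415127050.00)
P6 → Theta (d²=16320321.00)
P7 → Gamma (d²=299403245.00)

Gamma, Theta, Iota, Gamma, Theta, Theta, Gamma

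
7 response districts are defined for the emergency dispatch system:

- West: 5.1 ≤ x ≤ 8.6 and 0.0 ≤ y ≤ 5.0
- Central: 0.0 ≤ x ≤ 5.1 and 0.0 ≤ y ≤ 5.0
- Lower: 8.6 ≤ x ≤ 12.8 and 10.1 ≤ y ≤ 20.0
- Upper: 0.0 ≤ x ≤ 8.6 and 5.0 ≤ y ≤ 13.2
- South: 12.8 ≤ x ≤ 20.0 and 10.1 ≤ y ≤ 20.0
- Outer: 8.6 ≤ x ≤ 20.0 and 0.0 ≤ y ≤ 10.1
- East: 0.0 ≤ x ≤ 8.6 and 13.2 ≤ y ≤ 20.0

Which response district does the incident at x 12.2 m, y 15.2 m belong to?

The point has x = 12.2 and y = 15.2.
Only Lower satisfies 8.6 ≤ x ≤ 12.8 and 10.1 ≤ y ≤ 20.0.

Lower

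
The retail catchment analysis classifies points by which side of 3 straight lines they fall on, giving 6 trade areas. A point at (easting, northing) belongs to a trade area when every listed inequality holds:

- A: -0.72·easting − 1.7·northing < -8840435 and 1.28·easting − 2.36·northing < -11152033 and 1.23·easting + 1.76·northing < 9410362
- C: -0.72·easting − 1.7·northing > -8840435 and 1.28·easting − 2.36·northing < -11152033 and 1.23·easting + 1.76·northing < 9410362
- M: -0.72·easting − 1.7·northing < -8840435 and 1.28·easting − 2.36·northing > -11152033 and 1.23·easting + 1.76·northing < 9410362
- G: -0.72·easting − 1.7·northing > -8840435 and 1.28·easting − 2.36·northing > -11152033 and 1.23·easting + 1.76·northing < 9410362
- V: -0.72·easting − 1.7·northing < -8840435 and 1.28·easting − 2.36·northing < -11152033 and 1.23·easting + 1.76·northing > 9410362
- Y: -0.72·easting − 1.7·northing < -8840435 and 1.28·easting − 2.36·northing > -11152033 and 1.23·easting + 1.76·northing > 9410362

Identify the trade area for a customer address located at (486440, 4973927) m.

-0.72·486440 − 1.7·4973927 = -8805912.700, which is > -8840435
1.28·486440 − 2.36·4973927 = -11115824.520, which is > -11152033
1.23·486440 + 1.76·4973927 = 9352432.720, which is < 9410362
This sign pattern matches G.

G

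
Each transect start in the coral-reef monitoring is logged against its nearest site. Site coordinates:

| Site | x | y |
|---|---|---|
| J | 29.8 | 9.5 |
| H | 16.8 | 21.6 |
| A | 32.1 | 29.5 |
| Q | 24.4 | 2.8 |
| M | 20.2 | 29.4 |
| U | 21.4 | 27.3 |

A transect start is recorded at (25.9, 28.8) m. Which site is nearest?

Squared distances to each site:
J: 387.700; H: 134.650; A: 38.930; Q: 678.250; M: 32.850; U: 22.500.
Minimum at U.

U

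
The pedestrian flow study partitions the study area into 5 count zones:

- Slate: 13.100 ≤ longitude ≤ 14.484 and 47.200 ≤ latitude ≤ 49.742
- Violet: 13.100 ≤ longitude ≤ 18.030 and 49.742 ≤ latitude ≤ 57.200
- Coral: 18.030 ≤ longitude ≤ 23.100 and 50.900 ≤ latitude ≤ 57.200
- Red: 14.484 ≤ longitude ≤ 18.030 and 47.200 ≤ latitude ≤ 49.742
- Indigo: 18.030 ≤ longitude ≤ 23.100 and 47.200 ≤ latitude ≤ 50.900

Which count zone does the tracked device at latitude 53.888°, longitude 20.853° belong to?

Coral

The point has longitude = 20.853 and latitude = 53.888.
Only Coral satisfies 18.030 ≤ longitude ≤ 23.100 and 50.900 ≤ latitude ≤ 57.200.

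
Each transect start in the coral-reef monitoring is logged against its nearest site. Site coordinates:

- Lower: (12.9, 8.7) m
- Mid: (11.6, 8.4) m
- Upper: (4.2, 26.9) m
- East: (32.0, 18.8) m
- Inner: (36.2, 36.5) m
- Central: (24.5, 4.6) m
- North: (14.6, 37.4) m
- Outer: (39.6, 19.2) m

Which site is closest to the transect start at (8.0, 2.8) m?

Mid

Squared distances to each site:
Lower: 58.820; Mid: 44.320; Upper: 595.250; East: 832.000; Inner: 1930.930; Central: 275.490; North: 1240.720; Outer: 1267.520.
Minimum at Mid.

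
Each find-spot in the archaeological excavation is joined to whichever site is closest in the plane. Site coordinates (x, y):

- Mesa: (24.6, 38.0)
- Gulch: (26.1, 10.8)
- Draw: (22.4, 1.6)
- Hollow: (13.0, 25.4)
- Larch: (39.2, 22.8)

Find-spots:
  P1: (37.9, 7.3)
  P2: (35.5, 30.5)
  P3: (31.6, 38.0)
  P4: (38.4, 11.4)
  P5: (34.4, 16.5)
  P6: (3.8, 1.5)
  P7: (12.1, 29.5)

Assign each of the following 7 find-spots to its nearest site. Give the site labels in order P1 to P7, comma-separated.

P1 → Gulch (d²=151.49)
P2 → Larch (d²=72.98)
P3 → Mesa (d²=49.00)
P4 → Larch (d²=130.60)
P5 → Larch (d²=62.73)
P6 → Draw (d²=345.97)
P7 → Hollow (d²=17.62)

Gulch, Larch, Mesa, Larch, Larch, Draw, Hollow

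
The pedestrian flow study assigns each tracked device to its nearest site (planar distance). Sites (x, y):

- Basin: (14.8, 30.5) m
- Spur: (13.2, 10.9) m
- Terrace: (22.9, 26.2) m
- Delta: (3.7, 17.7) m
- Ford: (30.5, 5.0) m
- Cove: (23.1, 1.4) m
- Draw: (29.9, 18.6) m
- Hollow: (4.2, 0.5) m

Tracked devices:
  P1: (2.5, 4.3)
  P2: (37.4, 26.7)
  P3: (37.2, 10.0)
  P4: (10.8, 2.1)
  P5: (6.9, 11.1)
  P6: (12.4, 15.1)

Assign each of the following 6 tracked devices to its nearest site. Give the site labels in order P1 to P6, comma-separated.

P1 → Hollow (d²=17.33)
P2 → Draw (d²=121.86)
P3 → Ford (d²=69.89)
P4 → Hollow (d²=46.12)
P5 → Spur (d²=39.73)
P6 → Spur (d²=18.28)

Hollow, Draw, Ford, Hollow, Spur, Spur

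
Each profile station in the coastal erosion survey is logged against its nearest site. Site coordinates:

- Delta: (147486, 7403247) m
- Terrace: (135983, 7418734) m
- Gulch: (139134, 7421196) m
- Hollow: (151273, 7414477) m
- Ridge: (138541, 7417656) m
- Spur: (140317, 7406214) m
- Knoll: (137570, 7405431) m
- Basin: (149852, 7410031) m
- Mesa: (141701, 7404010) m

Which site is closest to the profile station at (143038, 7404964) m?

Squared distances to each site:
Delta: 22732793.000; Terrace: 239385925.000; Gulch: 278719040.000; Hollow: 158312394.000; Ridge: 181309873.000; Spur: 8966341.000; Knoll: 30117113.000; Basin: 72105085.000; Mesa: 2697685.000.
Minimum at Mesa.

Mesa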